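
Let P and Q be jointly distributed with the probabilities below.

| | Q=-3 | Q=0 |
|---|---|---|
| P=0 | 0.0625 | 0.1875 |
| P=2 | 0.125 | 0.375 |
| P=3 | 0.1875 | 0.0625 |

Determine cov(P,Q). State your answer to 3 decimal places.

-0.469

E[P] = 1.75,  E[Q] = -1.125
E[PQ] = -2.4375
cov(P,Q) = E[PQ] − E[P]E[Q] = -2.4375 − (1.75)(-1.125) = -0.46875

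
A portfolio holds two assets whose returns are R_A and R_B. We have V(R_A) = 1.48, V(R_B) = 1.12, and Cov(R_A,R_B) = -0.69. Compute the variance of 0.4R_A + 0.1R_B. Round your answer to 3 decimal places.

V(0.4R_A + 0.1R_B) = (0.4)²·V(R_A) + (0.1)²·V(R_B) + 2·(0.4)·(0.1)·Cov(R_A,R_B)
= 0.16·1.48 + 0.01·1.12 + 0.08·-0.69 = 0.1928

0.193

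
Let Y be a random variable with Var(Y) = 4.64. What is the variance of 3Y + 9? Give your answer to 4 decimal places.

41.7600

Var(3Y + 9) = (3)²·Var(Y) = 9·4.64 = 41.76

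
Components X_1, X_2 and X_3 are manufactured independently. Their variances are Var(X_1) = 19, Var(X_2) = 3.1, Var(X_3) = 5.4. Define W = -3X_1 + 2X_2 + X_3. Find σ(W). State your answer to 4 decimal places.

13.7405

By independence, Var(W) = (-3)²Var(X_1) + (2)²Var(X_2) + (1)²Var(X_3)
= (-3)²·19 + (2)²·3.1 + (1)²·5.4 = 188.8
σ(W) = √188.8 ≈ 13.7405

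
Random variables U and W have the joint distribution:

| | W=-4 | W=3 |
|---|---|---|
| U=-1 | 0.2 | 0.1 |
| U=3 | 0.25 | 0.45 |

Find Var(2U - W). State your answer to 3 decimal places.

18.288

E[U] = 1.8,  E[W] = -0.15,  E[UW] = 1.55
Var(U) = 6.6 − (1.8)² = 3.36;  Var(W) = 12.15 − (-0.15)² = 12.1275
Cov(U,W) = 1.55 − (1.8)(-0.15) = 1.82
Var(2U - W) = (2)²·3.36 + (-1)²·12.1275 + 2·(2)·(-1)·1.82 = 18.2875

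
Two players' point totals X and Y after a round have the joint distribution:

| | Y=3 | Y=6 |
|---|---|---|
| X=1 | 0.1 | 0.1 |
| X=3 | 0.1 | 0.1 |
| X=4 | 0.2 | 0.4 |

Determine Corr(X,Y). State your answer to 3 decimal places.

E[X] = 3.2,  E[Y] = 4.8
E[XY] = 15.6
Cov(X,Y) = E[XY] − E[X]E[Y] = 15.6 − (3.2)(4.8) = 0.24
Var(X) = 1.36,  Var(Y) = 2.16
ρ = 0.24 / √(1.36·2.16) ≈ 0.140

0.140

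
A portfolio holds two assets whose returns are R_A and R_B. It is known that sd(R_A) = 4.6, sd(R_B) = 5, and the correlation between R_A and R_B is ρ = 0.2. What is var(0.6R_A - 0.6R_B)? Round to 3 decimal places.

var(R_A) = (4.6)² = 21.16;  var(R_B) = (5)² = 25
Cov(R_A,R_B) = ρ·sd(R_A)·sd(R_B) = 0.2·4.6·5 = 4.6
var(0.6R_A - 0.6R_B) = (0.6)²·var(R_A) + (-0.6)²·var(R_B) + 2·(0.6)·(-0.6)·Cov(R_A,R_B)
= 0.36·21.16 + 0.36·25 + -0.72·4.6 = 13.3056

13.306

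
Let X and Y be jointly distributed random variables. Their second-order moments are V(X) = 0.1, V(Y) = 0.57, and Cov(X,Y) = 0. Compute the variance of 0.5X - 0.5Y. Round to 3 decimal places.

0.168

V(0.5X - 0.5Y) = (0.5)²·V(X) + (-0.5)²·V(Y) + 2·(0.5)·(-0.5)·Cov(X,Y)
= 0.25·0.1 + 0.25·0.57 + -0.5·0 = 0.1675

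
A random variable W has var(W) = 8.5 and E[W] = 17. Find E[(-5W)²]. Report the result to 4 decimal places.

7437.5000

E[-5W] = -5·17 = -85
var(-5W) = (-5)²·8.5 = 212.5
E[(-5W)²] = var((-5W)) + (E[(-5W)])² = 212.5 + (-85)² = 7437.5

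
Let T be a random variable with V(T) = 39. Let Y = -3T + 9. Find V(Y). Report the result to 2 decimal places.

351.00

V(-3T + 9) = (-3)²·V(T) = 9·39 = 351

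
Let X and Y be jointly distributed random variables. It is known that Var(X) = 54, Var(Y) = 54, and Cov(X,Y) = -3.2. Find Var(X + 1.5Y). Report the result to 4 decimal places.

165.9000

Var(X + 1.5Y) = (1)²·Var(X) + (1.5)²·Var(Y) + 2·(1)·(1.5)·Cov(X,Y)
= 1·54 + 2.25·54 + 3·-3.2 = 165.9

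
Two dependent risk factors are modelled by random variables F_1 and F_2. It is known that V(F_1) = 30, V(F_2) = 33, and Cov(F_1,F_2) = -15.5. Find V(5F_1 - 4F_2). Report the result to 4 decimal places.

V(5F_1 - 4F_2) = (5)²·V(F_1) + (-4)²·V(F_2) + 2·(5)·(-4)·Cov(F_1,F_2)
= 25·30 + 16·33 + -40·-15.5 = 1898

1898.0000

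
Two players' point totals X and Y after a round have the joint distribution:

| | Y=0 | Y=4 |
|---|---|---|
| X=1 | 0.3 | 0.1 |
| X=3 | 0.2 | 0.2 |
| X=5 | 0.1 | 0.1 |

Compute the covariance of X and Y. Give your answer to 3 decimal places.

0.640

E[X] = 2.6,  E[Y] = 1.6
E[XY] = 4.8
cov(X,Y) = E[XY] − E[X]E[Y] = 4.8 − (2.6)(1.6) = 0.64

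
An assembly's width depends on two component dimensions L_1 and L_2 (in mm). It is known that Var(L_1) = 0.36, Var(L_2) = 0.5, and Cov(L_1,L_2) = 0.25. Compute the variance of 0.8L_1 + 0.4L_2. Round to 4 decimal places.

Var(0.8L_1 + 0.4L_2) = (0.8)²·Var(L_1) + (0.4)²·Var(L_2) + 2·(0.8)·(0.4)·Cov(L_1,L_2)
= 0.64·0.36 + 0.16·0.5 + 0.64·0.25 = 0.4704

0.4704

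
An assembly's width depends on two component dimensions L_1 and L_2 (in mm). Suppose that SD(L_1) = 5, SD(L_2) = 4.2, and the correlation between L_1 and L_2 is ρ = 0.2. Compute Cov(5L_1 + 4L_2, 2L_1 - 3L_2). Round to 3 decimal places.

V(L_1) = (5)² = 25;  V(L_2) = (4.2)² = 17.64
Cov(L_1,L_2) = ρ·SD(L_1)·SD(L_2) = 0.2·5·4.2 = 4.2
Cov(5L_1 + 4L_2, 2L_1 - 3L_2) = (5)(2)V(L_1) + (4)(-3)V(L_2) + [(5)(-3) + (4)(2)]Cov(L_1,L_2)
= 10·25 + -12·17.64 + -7·4.2 = 8.92

8.920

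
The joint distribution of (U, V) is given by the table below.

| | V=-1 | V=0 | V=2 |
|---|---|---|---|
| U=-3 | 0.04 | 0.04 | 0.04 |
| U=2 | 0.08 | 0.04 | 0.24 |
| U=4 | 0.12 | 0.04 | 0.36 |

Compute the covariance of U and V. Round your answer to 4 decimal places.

E[U] = 2.44,  E[V] = 1.04
E[UV] = 3.08
cov(U,V) = E[UV] − E[U]E[V] = 3.08 − (2.44)(1.04) = 0.5424

0.5424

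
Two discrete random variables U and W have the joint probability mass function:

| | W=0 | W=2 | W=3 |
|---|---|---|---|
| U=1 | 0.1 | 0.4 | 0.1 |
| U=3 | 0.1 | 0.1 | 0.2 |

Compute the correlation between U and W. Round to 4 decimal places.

E[U] = 1.8,  E[W] = 1.9
E[UW] = 3.5
Cov(U,W) = E[UW] − E[U]E[W] = 3.5 − (1.8)(1.9) = 0.08
Var(U) = 0.96,  Var(W) = 1.09
ρ = 0.08 / √(0.96·1.09) ≈ 0.0782

0.0782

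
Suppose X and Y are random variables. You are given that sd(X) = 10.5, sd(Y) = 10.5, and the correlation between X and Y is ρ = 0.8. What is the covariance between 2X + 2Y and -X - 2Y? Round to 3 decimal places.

-1190.700

Var(X) = (10.5)² = 110.25;  Var(Y) = (10.5)² = 110.25
Cov(X,Y) = ρ·sd(X)·sd(Y) = 0.8·10.5·10.5 = 88.2
Cov(2X + 2Y, -X - 2Y) = (2)(-1)Var(X) + (2)(-2)Var(Y) + [(2)(-2) + (2)(-1)]Cov(X,Y)
= -2·110.25 + -4·110.25 + -6·88.2 = -1190.7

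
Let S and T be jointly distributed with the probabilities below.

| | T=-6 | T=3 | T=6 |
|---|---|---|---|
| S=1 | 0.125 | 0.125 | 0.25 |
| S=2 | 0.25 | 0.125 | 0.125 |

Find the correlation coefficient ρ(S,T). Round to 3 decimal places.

E[S] = 1.5,  E[T] = 0.75
E[ST] = 0.375
cov(S,T) = E[ST] − E[S]E[T] = 0.375 − (1.5)(0.75) = -0.75
var(S) = 0.25,  var(T) = 28.6875
ρ = -0.75 / √(0.25·28.6875) ≈ -0.280

-0.280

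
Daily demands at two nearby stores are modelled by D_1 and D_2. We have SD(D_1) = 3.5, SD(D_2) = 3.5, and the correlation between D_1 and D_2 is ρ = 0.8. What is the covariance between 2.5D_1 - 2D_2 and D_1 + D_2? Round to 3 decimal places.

var(D_1) = (3.5)² = 12.25;  var(D_2) = (3.5)² = 12.25
Cov(D_1,D_2) = ρ·SD(D_1)·SD(D_2) = 0.8·3.5·3.5 = 9.8
Cov(2.5D_1 - 2D_2, D_1 + D_2) = (2.5)(1)var(D_1) + (-2)(1)var(D_2) + [(2.5)(1) + (-2)(1)]Cov(D_1,D_2)
= 2.5·12.25 + -2·12.25 + 0.5·9.8 = 11.025

11.025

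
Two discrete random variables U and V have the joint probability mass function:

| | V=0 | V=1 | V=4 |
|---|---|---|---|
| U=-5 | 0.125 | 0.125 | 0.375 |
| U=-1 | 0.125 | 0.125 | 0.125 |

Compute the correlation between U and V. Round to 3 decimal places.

E[U] = -3.5,  E[V] = 2.25
E[UV] = -8.75
cov(U,V) = E[UV] − E[U]E[V] = -8.75 − (-3.5)(2.25) = -0.875
Var(U) = 3.75,  Var(V) = 3.1875
ρ = -0.875 / √(3.75·3.1875) ≈ -0.253

-0.253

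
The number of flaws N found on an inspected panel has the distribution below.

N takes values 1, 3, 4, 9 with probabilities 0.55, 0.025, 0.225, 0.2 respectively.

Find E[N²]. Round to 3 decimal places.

20.575

E[N²] = (1)²(0.55) + (3)²(0.025) + (4)²(0.225) + (9)²(0.2) = 20.575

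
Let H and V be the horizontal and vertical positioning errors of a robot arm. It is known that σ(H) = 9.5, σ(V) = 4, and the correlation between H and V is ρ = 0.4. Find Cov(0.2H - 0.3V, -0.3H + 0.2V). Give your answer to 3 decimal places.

-4.399

Var(H) = (9.5)² = 90.25;  Var(V) = (4)² = 16
Cov(H,V) = ρ·σ(H)·σ(V) = 0.4·9.5·4 = 15.2
Cov(0.2H - 0.3V, -0.3H + 0.2V) = (0.2)(-0.3)Var(H) + (-0.3)(0.2)Var(V) + [(0.2)(0.2) + (-0.3)(-0.3)]Cov(H,V)
= -0.06·90.25 + -0.06·16 + 0.13·15.2 = -4.399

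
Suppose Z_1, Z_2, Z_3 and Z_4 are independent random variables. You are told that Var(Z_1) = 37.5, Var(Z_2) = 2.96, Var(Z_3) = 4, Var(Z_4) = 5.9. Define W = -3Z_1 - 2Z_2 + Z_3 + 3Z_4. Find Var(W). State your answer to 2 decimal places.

By independence, Var(W) = (-3)²Var(Z_1) + (-2)²Var(Z_2) + (1)²Var(Z_3) + (3)²Var(Z_4)
= (-3)²·37.5 + (-2)²·2.96 + (1)²·4 + (3)²·5.9 = 406.44

406.44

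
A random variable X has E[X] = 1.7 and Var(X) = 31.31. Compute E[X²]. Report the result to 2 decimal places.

34.20

E[X²] = Var(X) + (E[X])² = 31.31 + (1.7)² = 34.2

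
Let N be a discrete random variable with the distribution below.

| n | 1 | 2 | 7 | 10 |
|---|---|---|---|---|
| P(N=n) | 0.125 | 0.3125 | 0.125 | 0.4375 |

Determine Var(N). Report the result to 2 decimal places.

E[N] = (1)(0.125) + (2)(0.3125) + (7)(0.125) + (10)(0.4375) = 6
E[N²] = (1)²(0.125) + (2)²(0.3125) + (7)²(0.125) + (10)²(0.4375) = 51.25
Var(N) = E[N²] − (E[N])² = 51.25 − (6)² = 15.25

15.25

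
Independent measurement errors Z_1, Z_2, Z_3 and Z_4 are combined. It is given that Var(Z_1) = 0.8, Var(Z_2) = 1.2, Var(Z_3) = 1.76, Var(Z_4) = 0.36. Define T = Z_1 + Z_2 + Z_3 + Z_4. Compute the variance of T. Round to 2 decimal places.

4.12

By independence, Var(T) = (1)²Var(Z_1) + (1)²Var(Z_2) + (1)²Var(Z_3) + (1)²Var(Z_4)
= (1)²·0.8 + (1)²·1.2 + (1)²·1.76 + (1)²·0.36 = 4.12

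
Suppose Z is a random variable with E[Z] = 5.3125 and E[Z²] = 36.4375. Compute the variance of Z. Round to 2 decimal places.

8.21

var(Z) = 36.4375 − (5.3125)² = 8.21484375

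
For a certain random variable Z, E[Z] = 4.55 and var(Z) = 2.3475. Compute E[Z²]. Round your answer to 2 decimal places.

23.05

E[Z²] = var(Z) + (E[Z])² = 2.3475 + (4.55)² = 23.05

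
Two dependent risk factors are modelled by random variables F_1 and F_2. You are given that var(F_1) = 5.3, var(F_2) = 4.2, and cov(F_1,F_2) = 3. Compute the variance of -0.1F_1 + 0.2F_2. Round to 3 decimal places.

0.101

var(-0.1F_1 + 0.2F_2) = (-0.1)²·var(F_1) + (0.2)²·var(F_2) + 2·(-0.1)·(0.2)·cov(F_1,F_2)
= 0.01·5.3 + 0.04·4.2 + -0.04·3 = 0.101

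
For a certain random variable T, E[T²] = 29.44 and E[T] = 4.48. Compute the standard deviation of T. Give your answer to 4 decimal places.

Var(T) = 29.44 − (4.48)² = 9.3696
SD(T) = √9.3696 ≈ 3.0610

3.0610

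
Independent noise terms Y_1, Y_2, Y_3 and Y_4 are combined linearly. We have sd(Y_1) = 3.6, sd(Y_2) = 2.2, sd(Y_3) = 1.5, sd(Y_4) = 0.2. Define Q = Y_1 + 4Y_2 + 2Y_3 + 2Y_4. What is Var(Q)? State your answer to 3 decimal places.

99.560

Var(Y_1) = 12.96, Var(Y_2) = 4.84, Var(Y_3) = 2.25, Var(Y_4) = 0.04
By independence, Var(Q) = (1)²Var(Y_1) + (4)²Var(Y_2) + (2)²Var(Y_3) + (2)²Var(Y_4)
= (1)²·12.96 + (4)²·4.84 + (2)²·2.25 + (2)²·0.04 = 99.56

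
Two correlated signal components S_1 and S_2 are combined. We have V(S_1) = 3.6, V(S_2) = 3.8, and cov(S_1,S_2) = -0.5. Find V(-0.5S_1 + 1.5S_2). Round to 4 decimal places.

V(-0.5S_1 + 1.5S_2) = (-0.5)²·V(S_1) + (1.5)²·V(S_2) + 2·(-0.5)·(1.5)·cov(S_1,S_2)
= 0.25·3.6 + 2.25·3.8 + -1.5·-0.5 = 10.2

10.2000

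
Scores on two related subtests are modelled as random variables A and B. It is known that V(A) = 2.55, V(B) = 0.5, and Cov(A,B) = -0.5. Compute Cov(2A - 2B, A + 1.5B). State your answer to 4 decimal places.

3.1000

Cov(2A - 2B, A + 1.5B) = (2)(1)V(A) + (-2)(1.5)V(B) + [(2)(1.5) + (-2)(1)]Cov(A,B)
= 2·2.55 + -3·0.5 + 1·-0.5 = 3.1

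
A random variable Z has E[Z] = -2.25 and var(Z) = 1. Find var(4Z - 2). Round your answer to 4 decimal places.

16.0000

var(4Z - 2) = (4)²·var(Z) = 16·1 = 16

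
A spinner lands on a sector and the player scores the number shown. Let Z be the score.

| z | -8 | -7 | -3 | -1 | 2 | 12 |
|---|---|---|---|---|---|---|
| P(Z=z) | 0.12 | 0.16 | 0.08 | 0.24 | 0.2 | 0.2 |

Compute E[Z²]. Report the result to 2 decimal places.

46.08

E[Z²] = (-8)²(0.12) + (-7)²(0.16) + (-3)²(0.08) + (-1)²(0.24) + (2)²(0.2) + (12)²(0.2) = 46.08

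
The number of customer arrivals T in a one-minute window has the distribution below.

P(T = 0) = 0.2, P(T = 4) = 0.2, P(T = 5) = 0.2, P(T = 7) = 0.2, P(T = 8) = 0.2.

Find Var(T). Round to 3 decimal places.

E[T] = (0)(0.2) + (4)(0.2) + (5)(0.2) + (7)(0.2) + (8)(0.2) = 4.8
E[T²] = (0)²(0.2) + (4)²(0.2) + (5)²(0.2) + (7)²(0.2) + (8)²(0.2) = 30.8
Var(T) = E[T²] − (E[T])² = 30.8 − (4.8)² = 7.76

7.760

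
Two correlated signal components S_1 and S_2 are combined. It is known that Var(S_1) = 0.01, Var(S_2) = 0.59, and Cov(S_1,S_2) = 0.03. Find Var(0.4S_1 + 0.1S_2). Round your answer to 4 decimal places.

0.0099

Var(0.4S_1 + 0.1S_2) = (0.4)²·Var(S_1) + (0.1)²·Var(S_2) + 2·(0.4)·(0.1)·Cov(S_1,S_2)
= 0.16·0.01 + 0.01·0.59 + 0.08·0.03 = 0.0099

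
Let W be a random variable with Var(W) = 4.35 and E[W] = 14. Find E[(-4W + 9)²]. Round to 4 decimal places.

E[-4W + 9] = -4·14 + 9 = -47
Var(-4W + 9) = (-4)²·4.35 = 69.6
E[(-4W + 9)²] = Var((-4W + 9)) + (E[(-4W + 9)])² = 69.6 + (-47)² = 2278.6

2278.6000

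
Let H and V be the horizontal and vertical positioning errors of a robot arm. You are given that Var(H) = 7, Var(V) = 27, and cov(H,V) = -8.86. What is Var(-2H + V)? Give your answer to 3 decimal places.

Var(-2H + V) = (-2)²·Var(H) + (1)²·Var(V) + 2·(-2)·(1)·cov(H,V)
= 4·7 + 1·27 + -4·-8.86 = 90.44

90.440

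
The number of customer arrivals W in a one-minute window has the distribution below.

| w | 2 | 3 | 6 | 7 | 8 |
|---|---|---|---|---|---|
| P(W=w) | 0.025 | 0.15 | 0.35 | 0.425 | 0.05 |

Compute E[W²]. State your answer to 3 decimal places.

38.075

E[W²] = (2)²(0.025) + (3)²(0.15) + (6)²(0.35) + (7)²(0.425) + (8)²(0.05) = 38.075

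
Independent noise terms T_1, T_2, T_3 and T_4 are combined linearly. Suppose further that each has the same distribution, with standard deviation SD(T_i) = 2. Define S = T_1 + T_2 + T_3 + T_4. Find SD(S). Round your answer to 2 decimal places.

4.00

V(T_i) = (2)² = 4
By independence, V(S) = (1)²V(T_1) + (1)²V(T_2) + (1)²V(T_3) + (1)²V(T_4)
= (1)²·4 + (1)²·4 + (1)²·4 + (1)²·4 = 16
SD(S) = √16 ≈ 4.00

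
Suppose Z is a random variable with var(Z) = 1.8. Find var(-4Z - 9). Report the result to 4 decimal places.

var(-4Z - 9) = (-4)²·var(Z) = 16·1.8 = 28.8

28.8000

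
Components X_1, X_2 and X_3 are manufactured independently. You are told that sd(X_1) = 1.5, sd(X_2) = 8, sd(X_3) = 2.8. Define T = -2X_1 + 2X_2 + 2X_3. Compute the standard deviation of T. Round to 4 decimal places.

17.2151

var(X_1) = 2.25, var(X_2) = 64, var(X_3) = 7.84
By independence, var(T) = (-2)²var(X_1) + (2)²var(X_2) + (2)²var(X_3)
= (-2)²·2.25 + (2)²·64 + (2)²·7.84 = 296.36
sd(T) = √296.36 ≈ 17.2151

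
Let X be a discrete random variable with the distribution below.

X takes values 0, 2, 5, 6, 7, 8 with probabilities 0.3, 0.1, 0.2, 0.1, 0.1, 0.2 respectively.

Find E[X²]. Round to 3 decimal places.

26.700

E[X²] = (0)²(0.3) + (2)²(0.1) + (5)²(0.2) + (6)²(0.1) + (7)²(0.1) + (8)²(0.2) = 26.7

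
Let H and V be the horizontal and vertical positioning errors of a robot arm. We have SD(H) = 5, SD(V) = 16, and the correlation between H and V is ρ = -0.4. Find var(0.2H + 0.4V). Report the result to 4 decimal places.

36.8400

var(H) = (5)² = 25;  var(V) = (16)² = 256
Cov(H,V) = ρ·SD(H)·SD(V) = -0.4·5·16 = -32
var(0.2H + 0.4V) = (0.2)²·var(H) + (0.4)²·var(V) + 2·(0.2)·(0.4)·Cov(H,V)
= 0.04·25 + 0.16·256 + 0.16·-32 = 36.84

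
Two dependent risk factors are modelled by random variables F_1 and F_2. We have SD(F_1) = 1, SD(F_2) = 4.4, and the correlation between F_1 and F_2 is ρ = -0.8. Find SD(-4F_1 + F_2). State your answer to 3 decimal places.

7.970

V(F_1) = (1)² = 1;  V(F_2) = (4.4)² = 19.36
Cov(F_1,F_2) = ρ·SD(F_1)·SD(F_2) = -0.8·1·4.4 = -3.52
V(-4F_1 + F_2) = (-4)²·V(F_1) + (1)²·V(F_2) + 2·(-4)·(1)·Cov(F_1,F_2)
= 16·1 + 1·19.36 + -8·-3.52 = 63.52
SD(-4F_1 + F_2) = √63.52 ≈ 7.970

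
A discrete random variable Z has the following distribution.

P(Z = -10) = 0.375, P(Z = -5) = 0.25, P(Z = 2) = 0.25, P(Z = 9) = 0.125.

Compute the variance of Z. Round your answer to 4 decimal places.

E[Z] = (-10)(0.375) + (-5)(0.25) + (2)(0.25) + (9)(0.125) = -3.375
E[Z²] = (-10)²(0.375) + (-5)²(0.25) + (2)²(0.25) + (9)²(0.125) = 54.875
var(Z) = E[Z²] − (E[Z])² = 54.875 − (-3.375)² = 43.484375

43.4844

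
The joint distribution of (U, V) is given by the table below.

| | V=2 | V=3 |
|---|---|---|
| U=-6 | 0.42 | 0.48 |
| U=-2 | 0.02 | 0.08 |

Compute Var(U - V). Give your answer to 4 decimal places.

E[U] = -5.6,  E[V] = 2.56,  E[UV] = -14.24
Var(U) = 32.8 − (-5.6)² = 1.44;  Var(V) = 6.8 − (2.56)² = 0.2464
Cov(U,V) = -14.24 − (-5.6)(2.56) = 0.096
Var(U - V) = (1)²·1.44 + (-1)²·0.2464 + 2·(1)·(-1)·0.096 = 1.4944

1.4944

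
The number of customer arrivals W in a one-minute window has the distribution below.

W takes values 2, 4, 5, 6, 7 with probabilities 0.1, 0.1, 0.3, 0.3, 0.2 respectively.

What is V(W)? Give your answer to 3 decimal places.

E[W] = (2)(0.1) + (4)(0.1) + (5)(0.3) + (6)(0.3) + (7)(0.2) = 5.3
E[W²] = (2)²(0.1) + (4)²(0.1) + (5)²(0.3) + (6)²(0.3) + (7)²(0.2) = 30.1
V(W) = E[W²] − (E[W])² = 30.1 − (5.3)² = 2.01

2.010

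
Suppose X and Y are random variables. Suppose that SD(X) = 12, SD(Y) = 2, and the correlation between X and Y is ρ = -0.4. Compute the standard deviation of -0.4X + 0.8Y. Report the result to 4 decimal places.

V(X) = (12)² = 144;  V(Y) = (2)² = 4
Cov(X,Y) = ρ·SD(X)·SD(Y) = -0.4·12·2 = -9.6
V(-0.4X + 0.8Y) = (-0.4)²·V(X) + (0.8)²·V(Y) + 2·(-0.4)·(0.8)·Cov(X,Y)
= 0.16·144 + 0.64·4 + -0.64·-9.6 = 31.744
SD(-0.4X + 0.8Y) = √31.744 ≈ 5.6342

5.6342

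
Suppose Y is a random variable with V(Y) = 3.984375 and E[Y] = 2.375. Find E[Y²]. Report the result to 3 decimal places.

E[Y²] = V(Y) + (E[Y])² = 3.984375 + (2.375)² = 9.625

9.625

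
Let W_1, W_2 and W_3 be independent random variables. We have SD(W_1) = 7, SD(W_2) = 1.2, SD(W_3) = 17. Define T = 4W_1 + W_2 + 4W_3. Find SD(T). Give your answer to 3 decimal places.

73.549

Var(W_1) = 49, Var(W_2) = 1.44, Var(W_3) = 289
By independence, Var(T) = (4)²Var(W_1) + (1)²Var(W_2) + (4)²Var(W_3)
= (4)²·49 + (1)²·1.44 + (4)²·289 = 5409.44
SD(T) = √5409.44 ≈ 73.549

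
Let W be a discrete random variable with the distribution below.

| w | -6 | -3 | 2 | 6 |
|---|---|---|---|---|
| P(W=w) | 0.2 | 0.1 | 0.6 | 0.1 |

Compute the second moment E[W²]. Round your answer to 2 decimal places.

14.10

E[W²] = (-6)²(0.2) + (-3)²(0.1) + (2)²(0.6) + (6)²(0.1) = 14.1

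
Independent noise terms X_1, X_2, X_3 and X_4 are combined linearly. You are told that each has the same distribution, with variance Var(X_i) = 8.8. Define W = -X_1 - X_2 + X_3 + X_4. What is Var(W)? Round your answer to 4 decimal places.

35.2000

By independence, Var(W) = (-1)²Var(X_1) + (-1)²Var(X_2) + (1)²Var(X_3) + (1)²Var(X_4)
= (-1)²·8.8 + (-1)²·8.8 + (1)²·8.8 + (1)²·8.8 = 35.2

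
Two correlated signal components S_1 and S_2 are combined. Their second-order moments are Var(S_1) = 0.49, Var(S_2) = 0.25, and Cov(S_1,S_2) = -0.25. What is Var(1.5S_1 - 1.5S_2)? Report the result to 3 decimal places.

Var(1.5S_1 - 1.5S_2) = (1.5)²·Var(S_1) + (-1.5)²·Var(S_2) + 2·(1.5)·(-1.5)·Cov(S_1,S_2)
= 2.25·0.49 + 2.25·0.25 + -4.5·-0.25 = 2.79

2.790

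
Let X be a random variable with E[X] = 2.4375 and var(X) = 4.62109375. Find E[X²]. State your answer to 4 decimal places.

E[X²] = var(X) + (E[X])² = 4.62109375 + (2.4375)² = 10.5625

10.5625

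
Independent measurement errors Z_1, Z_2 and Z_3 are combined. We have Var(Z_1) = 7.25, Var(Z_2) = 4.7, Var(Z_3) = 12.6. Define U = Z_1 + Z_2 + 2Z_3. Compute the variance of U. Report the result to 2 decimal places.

By independence, Var(U) = (1)²Var(Z_1) + (1)²Var(Z_2) + (2)²Var(Z_3)
= (1)²·7.25 + (1)²·4.7 + (2)²·12.6 = 62.35

62.35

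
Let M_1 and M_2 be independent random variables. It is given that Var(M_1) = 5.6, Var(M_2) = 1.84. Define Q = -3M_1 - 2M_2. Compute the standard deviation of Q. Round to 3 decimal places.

7.600

By independence, Var(Q) = (-3)²Var(M_1) + (-2)²Var(M_2)
= (-3)²·5.6 + (-2)²·1.84 = 57.76
SD(Q) = √57.76 ≈ 7.600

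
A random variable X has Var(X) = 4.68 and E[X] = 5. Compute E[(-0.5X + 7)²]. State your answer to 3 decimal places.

21.420

E[-0.5X + 7] = -0.5·5 + 7 = 4.5
Var(-0.5X + 7) = (-0.5)²·4.68 = 1.17
E[(-0.5X + 7)²] = Var((-0.5X + 7)) + (E[(-0.5X + 7)])² = 1.17 + (4.5)² = 21.42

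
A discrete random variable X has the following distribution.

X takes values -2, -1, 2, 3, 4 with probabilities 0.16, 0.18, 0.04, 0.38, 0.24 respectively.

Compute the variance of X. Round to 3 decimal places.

5.418

E[X] = (-2)(0.16) + (-1)(0.18) + (2)(0.04) + (3)(0.38) + (4)(0.24) = 1.68
E[X²] = (-2)²(0.16) + (-1)²(0.18) + (2)²(0.04) + (3)²(0.38) + (4)²(0.24) = 8.24
V(X) = E[X²] − (E[X])² = 8.24 − (1.68)² = 5.4176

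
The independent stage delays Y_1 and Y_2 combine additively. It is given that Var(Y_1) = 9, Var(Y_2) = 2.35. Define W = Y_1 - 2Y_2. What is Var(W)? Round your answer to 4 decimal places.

By independence, Var(W) = (1)²Var(Y_1) + (-2)²Var(Y_2)
= (1)²·9 + (-2)²·2.35 = 18.4

18.4000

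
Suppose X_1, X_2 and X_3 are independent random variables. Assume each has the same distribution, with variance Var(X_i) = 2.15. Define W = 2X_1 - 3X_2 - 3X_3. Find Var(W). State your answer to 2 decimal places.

47.30

By independence, Var(W) = (2)²Var(X_1) + (-3)²Var(X_2) + (-3)²Var(X_3)
= (2)²·2.15 + (-3)²·2.15 + (-3)²·2.15 = 47.3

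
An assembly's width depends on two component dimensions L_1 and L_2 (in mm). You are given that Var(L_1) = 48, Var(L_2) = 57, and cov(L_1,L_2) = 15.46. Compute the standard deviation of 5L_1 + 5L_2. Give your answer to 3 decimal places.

Var(5L_1 + 5L_2) = (5)²·Var(L_1) + (5)²·Var(L_2) + 2·(5)·(5)·cov(L_1,L_2)
= 25·48 + 25·57 + 50·15.46 = 3398
σ(5L_1 + 5L_2) = √3398 ≈ 58.292

58.292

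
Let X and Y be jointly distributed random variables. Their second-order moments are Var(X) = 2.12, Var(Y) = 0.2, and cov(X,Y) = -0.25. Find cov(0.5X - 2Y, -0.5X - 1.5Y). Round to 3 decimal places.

0.008

cov(0.5X - 2Y, -0.5X - 1.5Y) = (0.5)(-0.5)Var(X) + (-2)(-1.5)Var(Y) + [(0.5)(-1.5) + (-2)(-0.5)]cov(X,Y)
= -0.25·2.12 + 3·0.2 + 0.25·-0.25 = 0.0075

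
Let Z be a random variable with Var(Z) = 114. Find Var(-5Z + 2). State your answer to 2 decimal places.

2850.00

Var(-5Z + 2) = (-5)²·Var(Z) = 25·114 = 2850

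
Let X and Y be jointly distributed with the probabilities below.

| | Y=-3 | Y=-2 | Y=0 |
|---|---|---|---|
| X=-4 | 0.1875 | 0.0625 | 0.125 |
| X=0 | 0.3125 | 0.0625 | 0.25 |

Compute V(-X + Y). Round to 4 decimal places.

5.4375

E[X] = -1.5,  E[Y] = -1.75,  E[XY] = 2.75
V(X) = 6 − (-1.5)² = 3.75;  V(Y) = 5 − (-1.75)² = 1.9375
cov(X,Y) = 2.75 − (-1.5)(-1.75) = 0.125
V(-X + Y) = (-1)²·3.75 + (1)²·1.9375 + 2·(-1)·(1)·0.125 = 5.4375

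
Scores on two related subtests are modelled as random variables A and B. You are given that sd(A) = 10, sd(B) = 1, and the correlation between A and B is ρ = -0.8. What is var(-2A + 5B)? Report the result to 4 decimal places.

585.0000

var(A) = (10)² = 100;  var(B) = (1)² = 1
Cov(A,B) = ρ·sd(A)·sd(B) = -0.8·10·1 = -8
var(-2A + 5B) = (-2)²·var(A) + (5)²·var(B) + 2·(-2)·(5)·Cov(A,B)
= 4·100 + 25·1 + -20·-8 = 585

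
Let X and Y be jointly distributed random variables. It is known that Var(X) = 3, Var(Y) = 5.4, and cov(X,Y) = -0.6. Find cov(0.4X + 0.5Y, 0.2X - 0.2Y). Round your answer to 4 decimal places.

-0.3120

cov(0.4X + 0.5Y, 0.2X - 0.2Y) = (0.4)(0.2)Var(X) + (0.5)(-0.2)Var(Y) + [(0.4)(-0.2) + (0.5)(0.2)]cov(X,Y)
= 0.08·3 + -0.1·5.4 + 0.02·-0.6 = -0.312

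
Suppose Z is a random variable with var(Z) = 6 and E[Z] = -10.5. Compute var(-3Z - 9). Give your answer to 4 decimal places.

54.0000

var(-3Z - 9) = (-3)²·var(Z) = 9·6 = 54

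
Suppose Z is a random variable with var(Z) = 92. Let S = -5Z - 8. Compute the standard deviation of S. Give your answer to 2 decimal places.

47.96

var(-5Z - 8) = (-5)²·92 = 2300
sd(S) = √2300 ≈ 47.96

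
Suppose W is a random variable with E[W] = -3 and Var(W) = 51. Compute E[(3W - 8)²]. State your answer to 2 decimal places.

E[3W - 8] = 3·-3 − 8 = -17
Var(3W - 8) = (3)²·51 = 459
E[(3W - 8)²] = Var((3W - 8)) + (E[(3W - 8)])² = 459 + (-17)² = 748

748.00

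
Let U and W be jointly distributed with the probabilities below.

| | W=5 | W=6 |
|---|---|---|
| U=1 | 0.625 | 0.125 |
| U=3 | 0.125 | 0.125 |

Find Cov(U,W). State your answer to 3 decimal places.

E[U] = 1.5,  E[W] = 5.25
E[UW] = 8
Cov(U,W) = E[UW] − E[U]E[W] = 8 − (1.5)(5.25) = 0.125

0.125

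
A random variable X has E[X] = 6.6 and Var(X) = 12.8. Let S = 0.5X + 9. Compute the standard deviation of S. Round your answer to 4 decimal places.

Var(0.5X + 9) = (0.5)²·12.8 = 3.2
σ(S) = √3.2 ≈ 1.7889

1.7889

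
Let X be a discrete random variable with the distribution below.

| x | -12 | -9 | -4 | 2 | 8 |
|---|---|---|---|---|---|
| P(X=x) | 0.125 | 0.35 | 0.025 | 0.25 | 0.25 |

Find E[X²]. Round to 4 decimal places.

E[X²] = (-12)²(0.125) + (-9)²(0.35) + (-4)²(0.025) + (2)²(0.25) + (8)²(0.25) = 63.75

63.7500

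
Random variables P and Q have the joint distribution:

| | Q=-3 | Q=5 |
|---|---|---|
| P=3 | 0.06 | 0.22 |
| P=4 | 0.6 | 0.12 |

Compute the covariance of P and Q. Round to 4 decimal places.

-0.9984

E[P] = 3.72,  E[Q] = -0.28
E[PQ] = -2.04
Cov(P,Q) = E[PQ] − E[P]E[Q] = -2.04 − (3.72)(-0.28) = -0.9984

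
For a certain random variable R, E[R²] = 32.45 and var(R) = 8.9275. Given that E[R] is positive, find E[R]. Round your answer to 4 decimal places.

4.8500

(E[R])² = E[R²] − var(R) = 32.45 − 8.9275 = 23.5225
E[R] = √23.5225 = 4.85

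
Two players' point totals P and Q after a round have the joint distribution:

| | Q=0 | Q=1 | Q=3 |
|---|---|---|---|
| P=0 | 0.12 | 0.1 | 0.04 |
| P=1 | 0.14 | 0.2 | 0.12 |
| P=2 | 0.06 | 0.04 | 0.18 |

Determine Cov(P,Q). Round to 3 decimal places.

E[P] = 1.02,  E[Q] = 1.36
E[PQ] = 1.72
Cov(P,Q) = E[PQ] − E[P]E[Q] = 1.72 − (1.02)(1.36) = 0.3328

0.333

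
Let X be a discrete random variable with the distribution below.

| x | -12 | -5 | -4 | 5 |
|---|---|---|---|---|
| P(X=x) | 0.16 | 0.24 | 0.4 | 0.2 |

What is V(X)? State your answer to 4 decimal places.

26.6016

E[X] = (-12)(0.16) + (-5)(0.24) + (-4)(0.4) + (5)(0.2) = -3.72
E[X²] = (-12)²(0.16) + (-5)²(0.24) + (-4)²(0.4) + (5)²(0.2) = 40.44
V(X) = E[X²] − (E[X])² = 40.44 − (-3.72)² = 26.6016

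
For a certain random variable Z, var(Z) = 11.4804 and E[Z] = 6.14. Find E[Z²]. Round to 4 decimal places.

49.1800

E[Z²] = var(Z) + (E[Z])² = 11.4804 + (6.14)² = 49.18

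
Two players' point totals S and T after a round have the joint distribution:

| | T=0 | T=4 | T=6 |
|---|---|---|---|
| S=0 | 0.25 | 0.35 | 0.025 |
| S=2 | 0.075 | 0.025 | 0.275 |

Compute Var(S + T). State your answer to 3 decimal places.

E[S] = 0.75,  E[T] = 3.3,  E[ST] = 3.5
Var(S) = 1.5 − (0.75)² = 0.9375;  Var(T) = 16.8 − (3.3)² = 5.91
Cov(S,T) = 3.5 − (0.75)(3.3) = 1.025
Var(S + T) = (1)²·0.9375 + (1)²·5.91 + 2·(1)·(1)·1.025 = 8.8975

8.898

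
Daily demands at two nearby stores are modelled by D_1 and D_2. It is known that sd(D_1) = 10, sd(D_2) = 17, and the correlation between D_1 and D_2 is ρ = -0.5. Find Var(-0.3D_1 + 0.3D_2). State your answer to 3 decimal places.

Var(D_1) = (10)² = 100;  Var(D_2) = (17)² = 289
cov(D_1,D_2) = ρ·sd(D_1)·sd(D_2) = -0.5·10·17 = -85
Var(-0.3D_1 + 0.3D_2) = (-0.3)²·Var(D_1) + (0.3)²·Var(D_2) + 2·(-0.3)·(0.3)·cov(D_1,D_2)
= 0.09·100 + 0.09·289 + -0.18·-85 = 50.31

50.310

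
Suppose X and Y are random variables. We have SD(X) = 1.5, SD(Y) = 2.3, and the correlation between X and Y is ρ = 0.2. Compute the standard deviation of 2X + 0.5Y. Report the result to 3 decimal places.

Var(X) = (1.5)² = 2.25;  Var(Y) = (2.3)² = 5.29
Cov(X,Y) = ρ·SD(X)·SD(Y) = 0.2·1.5·2.3 = 0.69
Var(2X + 0.5Y) = (2)²·Var(X) + (0.5)²·Var(Y) + 2·(2)·(0.5)·Cov(X,Y)
= 4·2.25 + 0.25·5.29 + 2·0.69 = 11.7025
SD(2X + 0.5Y) = √11.7025 ≈ 3.421

3.421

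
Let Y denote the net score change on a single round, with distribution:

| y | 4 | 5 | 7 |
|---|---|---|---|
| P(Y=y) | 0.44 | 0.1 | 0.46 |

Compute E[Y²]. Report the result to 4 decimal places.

E[Y²] = (4)²(0.44) + (5)²(0.1) + (7)²(0.46) = 32.08

32.0800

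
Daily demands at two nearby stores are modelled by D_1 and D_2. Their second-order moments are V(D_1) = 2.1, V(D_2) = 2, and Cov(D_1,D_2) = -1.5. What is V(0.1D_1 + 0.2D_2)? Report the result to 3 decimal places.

0.041

V(0.1D_1 + 0.2D_2) = (0.1)²·V(D_1) + (0.2)²·V(D_2) + 2·(0.1)·(0.2)·Cov(D_1,D_2)
= 0.01·2.1 + 0.04·2 + 0.04·-1.5 = 0.041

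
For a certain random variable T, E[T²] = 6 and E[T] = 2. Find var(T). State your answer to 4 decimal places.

var(T) = 6 − (2)² = 2

2.0000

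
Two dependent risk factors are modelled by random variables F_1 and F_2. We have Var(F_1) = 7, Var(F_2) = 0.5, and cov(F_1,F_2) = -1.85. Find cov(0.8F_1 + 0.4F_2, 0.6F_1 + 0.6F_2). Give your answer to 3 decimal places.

2.148

cov(0.8F_1 + 0.4F_2, 0.6F_1 + 0.6F_2) = (0.8)(0.6)Var(F_1) + (0.4)(0.6)Var(F_2) + [(0.8)(0.6) + (0.4)(0.6)]cov(F_1,F_2)
= 0.48·7 + 0.24·0.5 + 0.72·-1.85 = 2.148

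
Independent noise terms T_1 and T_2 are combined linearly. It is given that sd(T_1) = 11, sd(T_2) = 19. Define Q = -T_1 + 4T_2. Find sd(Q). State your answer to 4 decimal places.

76.7919

Var(T_1) = 121, Var(T_2) = 361
By independence, Var(Q) = (-1)²Var(T_1) + (4)²Var(T_2)
= (-1)²·121 + (4)²·361 = 5897
sd(Q) = √5897 ≈ 76.7919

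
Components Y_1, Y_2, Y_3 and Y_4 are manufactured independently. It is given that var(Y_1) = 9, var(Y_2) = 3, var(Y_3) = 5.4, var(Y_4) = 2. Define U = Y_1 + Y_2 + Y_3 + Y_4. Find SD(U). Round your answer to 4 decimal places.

By independence, var(U) = (1)²var(Y_1) + (1)²var(Y_2) + (1)²var(Y_3) + (1)²var(Y_4)
= (1)²·9 + (1)²·3 + (1)²·5.4 + (1)²·2 = 19.4
SD(U) = √19.4 ≈ 4.4045

4.4045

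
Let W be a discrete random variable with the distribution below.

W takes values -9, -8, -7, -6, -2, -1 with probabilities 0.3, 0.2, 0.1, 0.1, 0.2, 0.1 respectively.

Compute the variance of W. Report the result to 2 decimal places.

E[W] = (-9)(0.3) + (-8)(0.2) + (-7)(0.1) + (-6)(0.1) + (-2)(0.2) + (-1)(0.1) = -6.1
E[W²] = (-9)²(0.3) + (-8)²(0.2) + (-7)²(0.1) + (-6)²(0.1) + (-2)²(0.2) + (-1)²(0.1) = 46.5
var(W) = E[W²] − (E[W])² = 46.5 − (-6.1)² = 9.29

9.29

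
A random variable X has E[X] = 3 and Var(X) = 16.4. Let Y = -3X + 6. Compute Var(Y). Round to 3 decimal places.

147.600

Var(-3X + 6) = (-3)²·Var(X) = 9·16.4 = 147.6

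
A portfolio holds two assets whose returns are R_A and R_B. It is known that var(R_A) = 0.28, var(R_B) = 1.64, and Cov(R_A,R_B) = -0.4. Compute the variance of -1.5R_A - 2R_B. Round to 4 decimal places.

var(-1.5R_A - 2R_B) = (-1.5)²·var(R_A) + (-2)²·var(R_B) + 2·(-1.5)·(-2)·Cov(R_A,R_B)
= 2.25·0.28 + 4·1.64 + 6·-0.4 = 4.79

4.7900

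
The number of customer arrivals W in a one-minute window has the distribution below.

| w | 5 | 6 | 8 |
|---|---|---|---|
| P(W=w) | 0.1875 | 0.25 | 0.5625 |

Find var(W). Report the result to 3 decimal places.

1.559

E[W] = (5)(0.1875) + (6)(0.25) + (8)(0.5625) = 6.9375
E[W²] = (5)²(0.1875) + (6)²(0.25) + (8)²(0.5625) = 49.6875
var(W) = E[W²] − (E[W])² = 49.6875 − (6.9375)² = 1.55859375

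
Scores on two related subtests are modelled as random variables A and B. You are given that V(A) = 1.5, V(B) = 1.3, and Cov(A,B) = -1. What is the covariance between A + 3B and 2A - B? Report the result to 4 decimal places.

-5.9000

Cov(A + 3B, 2A - B) = (1)(2)V(A) + (3)(-1)V(B) + [(1)(-1) + (3)(2)]Cov(A,B)
= 2·1.5 + -3·1.3 + 5·-1 = -5.9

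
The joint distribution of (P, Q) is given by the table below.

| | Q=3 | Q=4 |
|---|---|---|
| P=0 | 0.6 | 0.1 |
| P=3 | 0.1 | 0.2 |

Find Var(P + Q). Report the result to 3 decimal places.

E[P] = 0.9,  E[Q] = 3.3,  E[PQ] = 3.3
Var(P) = 2.7 − (0.9)² = 1.89;  Var(Q) = 11.1 − (3.3)² = 0.21
Cov(P,Q) = 3.3 − (0.9)(3.3) = 0.33
Var(P + Q) = (1)²·1.89 + (1)²·0.21 + 2·(1)·(1)·0.33 = 2.76

2.760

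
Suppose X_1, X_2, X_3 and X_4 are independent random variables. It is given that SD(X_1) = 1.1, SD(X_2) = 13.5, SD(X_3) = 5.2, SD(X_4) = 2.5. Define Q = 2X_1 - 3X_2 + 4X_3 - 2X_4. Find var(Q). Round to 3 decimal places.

2102.730

var(X_1) = 1.21, var(X_2) = 182.25, var(X_3) = 27.04, var(X_4) = 6.25
By independence, var(Q) = (2)²var(X_1) + (-3)²var(X_2) + (4)²var(X_3) + (-2)²var(X_4)
= (2)²·1.21 + (-3)²·182.25 + (4)²·27.04 + (-2)²·6.25 = 2102.73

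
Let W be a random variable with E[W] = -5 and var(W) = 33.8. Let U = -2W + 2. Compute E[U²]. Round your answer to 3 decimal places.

279.200

E[-2W + 2] = -2·-5 + 2 = 12
var(-2W + 2) = (-2)²·33.8 = 135.2
E[U²] = var(U) + (E[U])² = 135.2 + (12)² = 279.2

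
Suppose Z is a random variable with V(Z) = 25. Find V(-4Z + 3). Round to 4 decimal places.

V(-4Z + 3) = (-4)²·V(Z) = 16·25 = 400

400.0000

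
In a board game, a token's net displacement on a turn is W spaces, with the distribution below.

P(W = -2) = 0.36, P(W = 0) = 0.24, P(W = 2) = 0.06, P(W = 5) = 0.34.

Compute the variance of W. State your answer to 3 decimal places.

8.970

E[W] = (-2)(0.36) + (0)(0.24) + (2)(0.06) + (5)(0.34) = 1.1
E[W²] = (-2)²(0.36) + (0)²(0.24) + (2)²(0.06) + (5)²(0.34) = 10.18
var(W) = E[W²] − (E[W])² = 10.18 − (1.1)² = 8.97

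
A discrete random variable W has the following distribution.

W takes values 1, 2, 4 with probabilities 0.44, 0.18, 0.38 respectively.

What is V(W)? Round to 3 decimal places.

1.858

E[W] = (1)(0.44) + (2)(0.18) + (4)(0.38) = 2.32
E[W²] = (1)²(0.44) + (2)²(0.18) + (4)²(0.38) = 7.24
V(W) = E[W²] − (E[W])² = 7.24 − (2.32)² = 1.8576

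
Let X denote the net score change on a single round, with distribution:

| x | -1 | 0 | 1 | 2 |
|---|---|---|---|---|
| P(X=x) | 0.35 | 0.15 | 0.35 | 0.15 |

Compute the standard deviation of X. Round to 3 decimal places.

E[X] = (-1)(0.35) + (0)(0.15) + (1)(0.35) + (2)(0.15) = 0.3
E[X²] = (-1)²(0.35) + (0)²(0.15) + (1)²(0.35) + (2)²(0.15) = 1.3
Var(X) = E[X²] − (E[X])² = 1.3 − (0.3)² = 1.21
sd(X) = √1.21 ≈ 1.100

1.100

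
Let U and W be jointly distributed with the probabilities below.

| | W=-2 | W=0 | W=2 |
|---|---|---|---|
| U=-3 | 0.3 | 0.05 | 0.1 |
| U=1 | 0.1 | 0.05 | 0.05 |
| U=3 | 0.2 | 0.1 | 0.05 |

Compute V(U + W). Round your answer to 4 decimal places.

10.1900

E[U] = -0.1,  E[W] = -0.8,  E[UW] = 0.2
V(U) = 7.4 − (-0.1)² = 7.39;  V(W) = 3.2 − (-0.8)² = 2.56
Cov(U,W) = 0.2 − (-0.1)(-0.8) = 0.12
V(U + W) = (1)²·7.39 + (1)²·2.56 + 2·(1)·(1)·0.12 = 10.19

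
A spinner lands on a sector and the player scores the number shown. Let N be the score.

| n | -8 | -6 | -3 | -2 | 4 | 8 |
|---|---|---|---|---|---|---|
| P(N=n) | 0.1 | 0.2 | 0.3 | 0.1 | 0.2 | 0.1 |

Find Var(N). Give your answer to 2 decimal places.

24.05

E[N] = (-8)(0.1) + (-6)(0.2) + (-3)(0.3) + (-2)(0.1) + (4)(0.2) + (8)(0.1) = -1.5
E[N²] = (-8)²(0.1) + (-6)²(0.2) + (-3)²(0.3) + (-2)²(0.1) + (4)²(0.2) + (8)²(0.1) = 26.3
Var(N) = E[N²] − (E[N])² = 26.3 − (-1.5)² = 24.05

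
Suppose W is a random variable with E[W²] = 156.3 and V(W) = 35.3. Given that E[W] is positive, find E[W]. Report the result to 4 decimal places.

(E[W])² = E[W²] − V(W) = 156.3 − 35.3 = 121
E[W] = √121 = 11

11.0000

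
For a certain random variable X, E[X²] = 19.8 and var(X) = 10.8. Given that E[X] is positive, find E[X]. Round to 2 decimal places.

(E[X])² = E[X²] − var(X) = 19.8 − 10.8 = 9
E[X] = √9 = 3

3.00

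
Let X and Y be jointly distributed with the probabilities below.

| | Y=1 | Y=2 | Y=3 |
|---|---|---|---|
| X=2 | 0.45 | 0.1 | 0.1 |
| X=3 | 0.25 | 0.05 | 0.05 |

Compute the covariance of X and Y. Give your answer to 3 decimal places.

E[X] = 2.35,  E[Y] = 1.45
E[XY] = 3.4
Cov(X,Y) = E[XY] − E[X]E[Y] = 3.4 − (2.35)(1.45) = -0.0075

-0.008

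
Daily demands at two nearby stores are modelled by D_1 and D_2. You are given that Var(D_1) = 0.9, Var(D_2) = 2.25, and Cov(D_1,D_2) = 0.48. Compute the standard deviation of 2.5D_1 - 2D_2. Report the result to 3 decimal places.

3.134

Var(2.5D_1 - 2D_2) = (2.5)²·Var(D_1) + (-2)²·Var(D_2) + 2·(2.5)·(-2)·Cov(D_1,D_2)
= 6.25·0.9 + 4·2.25 + -10·0.48 = 9.825
SD(2.5D_1 - 2D_2) = √9.825 ≈ 3.134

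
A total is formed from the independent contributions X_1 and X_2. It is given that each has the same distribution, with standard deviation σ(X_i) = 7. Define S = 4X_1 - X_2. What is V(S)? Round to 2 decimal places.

833.00

V(X_i) = (7)² = 49
By independence, V(S) = (4)²V(X_1) + (-1)²V(X_2)
= (4)²·49 + (-1)²·49 = 833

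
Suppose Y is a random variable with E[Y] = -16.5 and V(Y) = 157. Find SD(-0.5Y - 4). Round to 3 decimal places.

V(-0.5Y - 4) = (-0.5)²·157 = 39.25
SD(-0.5Y - 4) = √39.25 ≈ 6.265

6.265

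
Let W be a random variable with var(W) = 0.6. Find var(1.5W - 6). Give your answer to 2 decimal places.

1.35

var(1.5W - 6) = (1.5)²·var(W) = 2.25·0.6 = 1.35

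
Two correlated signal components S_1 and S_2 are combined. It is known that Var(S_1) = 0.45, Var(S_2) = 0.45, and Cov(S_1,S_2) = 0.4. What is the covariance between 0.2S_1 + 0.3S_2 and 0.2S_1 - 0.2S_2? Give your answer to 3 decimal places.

Cov(0.2S_1 + 0.3S_2, 0.2S_1 - 0.2S_2) = (0.2)(0.2)Var(S_1) + (0.3)(-0.2)Var(S_2) + [(0.2)(-0.2) + (0.3)(0.2)]Cov(S_1,S_2)
= 0.04·0.45 + -0.06·0.45 + 0.02·0.4 = -0.001

-0.001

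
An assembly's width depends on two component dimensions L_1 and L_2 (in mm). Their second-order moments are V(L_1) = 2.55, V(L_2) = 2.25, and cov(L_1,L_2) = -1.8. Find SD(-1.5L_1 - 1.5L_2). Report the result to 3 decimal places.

1.643

V(-1.5L_1 - 1.5L_2) = (-1.5)²·V(L_1) + (-1.5)²·V(L_2) + 2·(-1.5)·(-1.5)·cov(L_1,L_2)
= 2.25·2.55 + 2.25·2.25 + 4.5·-1.8 = 2.7
SD(-1.5L_1 - 1.5L_2) = √2.7 ≈ 1.643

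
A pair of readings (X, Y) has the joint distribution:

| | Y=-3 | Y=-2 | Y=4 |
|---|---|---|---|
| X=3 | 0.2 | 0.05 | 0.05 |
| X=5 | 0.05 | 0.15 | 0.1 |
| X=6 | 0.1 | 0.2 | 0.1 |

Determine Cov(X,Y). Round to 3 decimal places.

0.530

E[X] = 4.8,  E[Y] = -0.85
E[XY] = -3.55
Cov(X,Y) = E[XY] − E[X]E[Y] = -3.55 − (4.8)(-0.85) = 0.53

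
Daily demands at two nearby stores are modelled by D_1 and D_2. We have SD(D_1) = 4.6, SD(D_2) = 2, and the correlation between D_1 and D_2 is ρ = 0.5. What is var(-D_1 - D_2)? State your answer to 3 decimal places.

var(D_1) = (4.6)² = 21.16;  var(D_2) = (2)² = 4
Cov(D_1,D_2) = ρ·SD(D_1)·SD(D_2) = 0.5·4.6·2 = 4.6
var(-D_1 - D_2) = (-1)²·var(D_1) + (-1)²·var(D_2) + 2·(-1)·(-1)·Cov(D_1,D_2)
= 1·21.16 + 1·4 + 2·4.6 = 34.36

34.360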